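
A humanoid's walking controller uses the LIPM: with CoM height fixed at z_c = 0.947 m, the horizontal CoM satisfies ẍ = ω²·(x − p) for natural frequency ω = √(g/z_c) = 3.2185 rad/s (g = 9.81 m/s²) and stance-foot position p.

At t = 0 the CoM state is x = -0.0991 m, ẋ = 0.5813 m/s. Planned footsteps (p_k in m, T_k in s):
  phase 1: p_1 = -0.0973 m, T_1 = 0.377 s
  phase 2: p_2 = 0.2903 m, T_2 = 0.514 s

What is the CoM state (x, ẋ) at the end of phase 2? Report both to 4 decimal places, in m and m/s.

x = 0.8078, ẋ = 1.9375

phase 1: p=-0.0973, T=0.377, ωT=1.213375, cosh=1.831006, sinh=1.533814; start (x,ẋ)=(-0.099100, 0.581300) → end (x,ẋ)=(0.176429, 1.055478)
phase 2: p=0.2903, T=0.514, ωT=1.654309, cosh=2.710345, sinh=2.519120; start (x,ẋ)=(0.176429, 1.055478) → end (x,ẋ)=(0.807795, 1.937471)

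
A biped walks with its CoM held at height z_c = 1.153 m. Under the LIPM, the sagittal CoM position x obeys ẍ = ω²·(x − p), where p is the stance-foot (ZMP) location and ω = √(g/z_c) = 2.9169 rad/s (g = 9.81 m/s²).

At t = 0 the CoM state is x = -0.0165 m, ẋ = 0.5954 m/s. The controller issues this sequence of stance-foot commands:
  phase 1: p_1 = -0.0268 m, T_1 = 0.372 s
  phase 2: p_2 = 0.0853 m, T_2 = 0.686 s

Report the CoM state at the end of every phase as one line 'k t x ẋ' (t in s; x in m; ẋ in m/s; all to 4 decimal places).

phase 1: p=-0.0268, T=0.372, ωT=1.085087, cosh=1.648785, sinh=1.310912; start (x,ẋ)=(-0.016500, 0.595400) → end (x,ẋ)=(0.257767, 1.021071)
phase 2: p=0.0853, T=0.686, ωT=2.000993, cosh=3.765800, sinh=3.630600; start (x,ẋ)=(0.257767, 1.021071) → end (x,ẋ)=(2.005681, 5.671593)

1 0.3720 0.2578 1.0211
2 1.0580 2.0057 5.6716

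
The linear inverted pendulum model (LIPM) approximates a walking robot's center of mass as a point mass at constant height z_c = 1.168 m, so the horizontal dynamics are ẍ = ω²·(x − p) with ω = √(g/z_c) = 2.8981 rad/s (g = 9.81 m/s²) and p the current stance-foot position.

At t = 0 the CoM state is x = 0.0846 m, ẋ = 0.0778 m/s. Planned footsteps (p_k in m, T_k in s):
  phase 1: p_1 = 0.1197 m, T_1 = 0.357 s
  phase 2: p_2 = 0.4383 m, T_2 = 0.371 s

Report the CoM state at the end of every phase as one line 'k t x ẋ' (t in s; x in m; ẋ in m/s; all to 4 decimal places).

phase 1: p=0.1197, T=0.357, ωT=1.034622, cosh=1.584701, sinh=1.229340; start (x,ẋ)=(0.084600, 0.077800) → end (x,ẋ)=(0.097079, -0.001763)
phase 2: p=0.4383, T=0.371, ωT=1.075195, cosh=1.635898, sinh=1.294667; start (x,ẋ)=(0.097079, -0.001763) → end (x,ẋ)=(-0.120690, -1.283171)

1 0.3570 0.0971 -0.0018
2 0.7280 -0.1207 -1.2832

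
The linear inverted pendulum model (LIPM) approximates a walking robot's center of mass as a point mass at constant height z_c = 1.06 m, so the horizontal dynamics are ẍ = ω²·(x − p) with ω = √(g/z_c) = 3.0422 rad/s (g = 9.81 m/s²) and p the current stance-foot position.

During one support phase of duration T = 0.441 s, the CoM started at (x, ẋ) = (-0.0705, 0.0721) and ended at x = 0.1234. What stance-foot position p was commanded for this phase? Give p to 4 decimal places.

ωT = 3.0422·0.441 = 1.341610; cosh(ωT) = 2.043311, sinh(ωT) = 1.781887
x(T) = p + (x₀−p)·cosh(ωT) + (ẋ₀/ω)·sinh(ωT) ⇒ p·(1 − cosh) = x(T) − x₀·cosh − (ẋ₀/ω)·sinh
numerator   = 0.1234 − (-0.0705)·2.043311 − (0.0721/3.0422)·1.781887 = 0.225223
denominator = 1 − 2.043311 = -1.043311
p = 0.225223 / -1.043311 = -0.2159

p = -0.2159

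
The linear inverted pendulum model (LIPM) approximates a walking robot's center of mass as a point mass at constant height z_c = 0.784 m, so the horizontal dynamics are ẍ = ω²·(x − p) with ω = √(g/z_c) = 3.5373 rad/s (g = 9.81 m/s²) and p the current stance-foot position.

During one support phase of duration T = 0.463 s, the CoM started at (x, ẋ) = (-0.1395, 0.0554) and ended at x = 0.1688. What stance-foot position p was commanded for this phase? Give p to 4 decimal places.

ωT = 3.5373·0.463 = 1.637770; cosh(ωT) = 2.669049, sinh(ωT) = 2.474636
x(T) = p + (x₀−p)·cosh(ωT) + (ẋ₀/ω)·sinh(ωT) ⇒ p·(1 − cosh) = x(T) − x₀·cosh − (ẋ₀/ω)·sinh
numerator   = 0.1688 − (-0.1395)·2.669049 − (0.0554/3.5373)·2.474636 = 0.502375
denominator = 1 − 2.669049 = -1.669049
p = 0.502375 / -1.669049 = -0.3010

p = -0.3010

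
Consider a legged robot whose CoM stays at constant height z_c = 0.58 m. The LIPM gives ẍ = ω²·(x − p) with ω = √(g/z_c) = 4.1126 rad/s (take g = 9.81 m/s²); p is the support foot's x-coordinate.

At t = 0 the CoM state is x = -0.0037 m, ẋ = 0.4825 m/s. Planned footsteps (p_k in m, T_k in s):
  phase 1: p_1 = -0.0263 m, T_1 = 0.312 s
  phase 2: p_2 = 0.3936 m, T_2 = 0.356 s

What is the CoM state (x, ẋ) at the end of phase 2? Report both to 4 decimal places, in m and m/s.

x = 0.5256, ẋ = 0.9673

phase 1: p=-0.0263, T=0.312, ωT=1.283131, cosh=1.942544, sinh=1.665376; start (x,ẋ)=(-0.003700, 0.482500) → end (x,ẋ)=(0.212987, 1.092065)
phase 2: p=0.3936, T=0.356, ωT=1.464086, cosh=2.277439, sinh=2.046149; start (x,ẋ)=(0.212987, 1.092065) → end (x,ẋ)=(0.525603, 0.967257)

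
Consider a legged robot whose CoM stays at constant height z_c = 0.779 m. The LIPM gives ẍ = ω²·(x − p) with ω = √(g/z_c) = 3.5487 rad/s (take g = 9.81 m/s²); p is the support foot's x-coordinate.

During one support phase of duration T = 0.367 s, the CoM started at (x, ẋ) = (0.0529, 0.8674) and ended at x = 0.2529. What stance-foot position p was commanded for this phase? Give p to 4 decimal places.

ωT = 3.5487·0.367 = 1.302373; cosh(ωT) = 1.974950, sinh(ωT) = 1.703064
x(T) = p + (x₀−p)·cosh(ωT) + (ẋ₀/ω)·sinh(ωT) ⇒ p·(1 − cosh) = x(T) − x₀·cosh − (ẋ₀/ω)·sinh
numerator   = 0.2529 − (0.0529)·1.974950 − (0.8674/3.5487)·1.703064 = -0.267851
denominator = 1 − 1.974950 = -0.974950
p = -0.267851 / -0.974950 = 0.2747

p = 0.2747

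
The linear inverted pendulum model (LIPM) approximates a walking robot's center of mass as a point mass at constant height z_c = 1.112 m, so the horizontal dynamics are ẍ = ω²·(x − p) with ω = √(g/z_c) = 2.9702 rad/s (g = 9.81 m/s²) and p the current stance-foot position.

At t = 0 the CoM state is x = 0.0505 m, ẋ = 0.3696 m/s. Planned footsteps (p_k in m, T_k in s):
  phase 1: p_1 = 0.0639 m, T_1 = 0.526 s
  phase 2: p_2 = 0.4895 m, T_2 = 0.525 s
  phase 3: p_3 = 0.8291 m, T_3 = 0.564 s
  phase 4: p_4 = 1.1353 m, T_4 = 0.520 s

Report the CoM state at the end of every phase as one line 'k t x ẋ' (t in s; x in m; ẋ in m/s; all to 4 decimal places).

1 0.5260 0.3143 0.8295
2 1.0510 0.6891 0.8767
3 1.6150 1.2026 1.3514
4 2.1350 2.3175 3.7570

phase 1: p=0.0639, T=0.526, ωT=1.562325, cosh=2.489774, sinh=2.280126; start (x,ẋ)=(0.050500, 0.369600) → end (x,ẋ)=(0.314267, 0.829470)
phase 2: p=0.4895, T=0.525, ωT=1.559355, cosh=2.483012, sinh=2.272741; start (x,ẋ)=(0.314267, 0.829470) → end (x,ẋ)=(0.689089, 0.876674)
phase 3: p=0.8291, T=0.564, ωT=1.675193, cosh=2.763548, sinh=2.576276; start (x,ẋ)=(0.689089, 0.876674) → end (x,ẋ)=(1.202576, 1.351355)
phase 4: p=1.1353, T=0.520, ωT=1.544504, cosh=2.449532, sinh=2.236115; start (x,ẋ)=(1.202576, 1.351355) → end (x,ẋ)=(2.317462, 3.757016)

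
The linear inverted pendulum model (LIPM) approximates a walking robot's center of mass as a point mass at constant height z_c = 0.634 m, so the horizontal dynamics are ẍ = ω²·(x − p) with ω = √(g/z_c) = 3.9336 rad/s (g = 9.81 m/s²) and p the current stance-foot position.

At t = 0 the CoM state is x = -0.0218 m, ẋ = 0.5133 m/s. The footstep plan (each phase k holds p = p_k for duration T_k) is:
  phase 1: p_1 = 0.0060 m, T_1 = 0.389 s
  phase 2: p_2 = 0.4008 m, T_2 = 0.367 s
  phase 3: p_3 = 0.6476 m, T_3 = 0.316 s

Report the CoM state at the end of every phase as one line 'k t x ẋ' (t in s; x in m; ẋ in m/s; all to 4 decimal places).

phase 1: p=0.0060, T=0.389, ωT=1.530170, cosh=2.417731, sinh=2.201233; start (x,ẋ)=(-0.021800, 0.513300) → end (x,ẋ)=(0.226028, 1.000308)
phase 2: p=0.4008, T=0.367, ωT=1.443631, cosh=2.236059, sinh=1.999990; start (x,ẋ)=(0.226028, 1.000308) → end (x,ẋ)=(0.518595, 0.861791)
phase 3: p=0.6476, T=0.316, ωT=1.243018, cosh=1.877285, sinh=1.588772; start (x,ẋ)=(0.518595, 0.861791) → end (x,ẋ)=(0.753496, 0.811596)

1 0.3890 0.2260 1.0003
2 0.7560 0.5186 0.8618
3 1.0720 0.7535 0.8116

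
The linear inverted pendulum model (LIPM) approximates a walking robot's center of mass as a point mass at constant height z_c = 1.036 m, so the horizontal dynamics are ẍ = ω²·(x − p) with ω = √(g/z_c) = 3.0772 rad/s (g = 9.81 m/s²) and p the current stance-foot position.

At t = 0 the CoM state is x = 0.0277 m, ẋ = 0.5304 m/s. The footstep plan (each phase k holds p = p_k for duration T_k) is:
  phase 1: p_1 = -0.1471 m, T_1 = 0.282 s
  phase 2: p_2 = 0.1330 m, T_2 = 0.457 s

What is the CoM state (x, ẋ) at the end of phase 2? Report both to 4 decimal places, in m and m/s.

phase 1: p=-0.1471, T=0.282, ωT=0.867770, cosh=1.400741, sinh=0.980854; start (x,ẋ)=(0.027700, 0.530400) → end (x,ẋ)=(0.266814, 1.270549)
phase 2: p=0.1330, T=0.457, ωT=1.406280, cosh=2.162901, sinh=1.917848; start (x,ẋ)=(0.266814, 1.270549) → end (x,ẋ)=(1.214289, 3.537788)

x = 1.2143, ẋ = 3.5378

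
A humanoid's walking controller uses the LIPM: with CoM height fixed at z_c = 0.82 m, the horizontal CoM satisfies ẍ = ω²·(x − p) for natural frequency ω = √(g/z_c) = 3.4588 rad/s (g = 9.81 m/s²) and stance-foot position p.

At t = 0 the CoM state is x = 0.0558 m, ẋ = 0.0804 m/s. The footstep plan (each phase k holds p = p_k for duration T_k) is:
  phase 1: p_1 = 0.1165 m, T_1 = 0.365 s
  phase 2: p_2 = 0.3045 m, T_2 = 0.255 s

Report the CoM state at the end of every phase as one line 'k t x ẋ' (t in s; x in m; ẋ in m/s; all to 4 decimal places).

1 0.3650 0.0384 -0.1878
2 0.6200 -0.1263 -1.1868

phase 1: p=0.1165, T=0.365, ωT=1.262462, cosh=1.908534, sinh=1.625578; start (x,ẋ)=(0.055800, 0.080400) → end (x,ẋ)=(0.038439, -0.187843)
phase 2: p=0.3045, T=0.255, ωT=0.881994, cosh=1.414834, sinh=1.000878; start (x,ẋ)=(0.038439, -0.187843) → end (x,ẋ)=(-0.126289, -1.186827)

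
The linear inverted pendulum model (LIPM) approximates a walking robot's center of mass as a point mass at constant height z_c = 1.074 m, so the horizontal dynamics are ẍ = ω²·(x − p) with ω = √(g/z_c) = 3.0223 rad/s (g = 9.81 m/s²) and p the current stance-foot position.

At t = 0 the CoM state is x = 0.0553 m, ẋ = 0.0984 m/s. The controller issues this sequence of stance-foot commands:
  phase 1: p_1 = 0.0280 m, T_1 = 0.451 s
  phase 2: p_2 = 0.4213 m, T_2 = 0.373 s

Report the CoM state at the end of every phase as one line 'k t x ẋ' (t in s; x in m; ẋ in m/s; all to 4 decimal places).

1 0.4510 0.1443 0.3555
2 0.8240 0.1114 -0.5504

phase 1: p=0.0280, T=0.451, ωT=1.363057, cosh=2.082000, sinh=1.826123; start (x,ẋ)=(0.055300, 0.098400) → end (x,ẋ)=(0.144293, 0.355540)
phase 2: p=0.4213, T=0.373, ωT=1.127318, cosh=1.705633, sinh=1.381732; start (x,ẋ)=(0.144293, 0.355540) → end (x,ẋ)=(0.111374, -0.550361)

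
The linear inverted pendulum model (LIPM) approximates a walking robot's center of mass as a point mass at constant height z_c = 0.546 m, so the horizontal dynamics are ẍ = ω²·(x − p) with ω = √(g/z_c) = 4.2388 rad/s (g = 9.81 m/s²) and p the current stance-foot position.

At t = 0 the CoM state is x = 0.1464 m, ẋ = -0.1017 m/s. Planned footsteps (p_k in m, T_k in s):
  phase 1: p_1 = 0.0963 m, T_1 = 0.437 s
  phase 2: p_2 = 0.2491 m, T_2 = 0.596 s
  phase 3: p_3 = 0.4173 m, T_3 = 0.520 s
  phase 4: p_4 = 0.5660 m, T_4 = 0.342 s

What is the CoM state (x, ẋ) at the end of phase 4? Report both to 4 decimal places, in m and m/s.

phase 1: p=0.0963, T=0.437, ωT=1.852356, cosh=3.265843, sinh=3.108976; start (x,ẋ)=(0.146400, -0.101700) → end (x,ẋ)=(0.185326, 0.328098)
phase 2: p=0.2491, T=0.596, ωT=2.526325, cosh=6.293703, sinh=6.213751; start (x,ẋ)=(0.185326, 0.328098) → end (x,ẋ)=(0.328693, 0.385222)
phase 3: p=0.4173, T=0.520, ωT=2.204176, cosh=4.586561, sinh=4.476220; start (x,ẋ)=(0.328693, 0.385222) → end (x,ẋ)=(0.417696, 0.085626)
phase 4: p=0.5660, T=0.342, ωT=1.449670, cosh=2.248177, sinh=2.013529; start (x,ẋ)=(0.417696, 0.085626) → end (x,ẋ)=(0.273260, -1.073267)

x = 0.2733, ẋ = -1.0733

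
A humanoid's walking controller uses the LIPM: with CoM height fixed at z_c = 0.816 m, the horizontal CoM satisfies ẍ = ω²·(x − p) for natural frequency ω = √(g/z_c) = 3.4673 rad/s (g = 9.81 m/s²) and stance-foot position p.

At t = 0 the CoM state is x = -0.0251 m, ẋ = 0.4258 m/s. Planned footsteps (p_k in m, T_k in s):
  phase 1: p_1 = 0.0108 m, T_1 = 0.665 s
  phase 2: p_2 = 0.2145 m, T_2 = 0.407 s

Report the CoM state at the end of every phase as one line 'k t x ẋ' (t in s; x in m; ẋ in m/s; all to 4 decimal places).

1 0.6650 0.4388 1.5388
2 1.0720 1.5576 4.8426

phase 1: p=0.0108, T=0.665, ωT=2.305754, cosh=5.065714, sinh=4.966030; start (x,ẋ)=(-0.025100, 0.425800) → end (x,ẋ)=(0.438792, 1.538829)
phase 2: p=0.2145, T=0.407, ωT=1.411191, cosh=2.172345, sinh=1.928492; start (x,ẋ)=(0.438792, 1.538829) → end (x,ẋ)=(1.557627, 4.842630)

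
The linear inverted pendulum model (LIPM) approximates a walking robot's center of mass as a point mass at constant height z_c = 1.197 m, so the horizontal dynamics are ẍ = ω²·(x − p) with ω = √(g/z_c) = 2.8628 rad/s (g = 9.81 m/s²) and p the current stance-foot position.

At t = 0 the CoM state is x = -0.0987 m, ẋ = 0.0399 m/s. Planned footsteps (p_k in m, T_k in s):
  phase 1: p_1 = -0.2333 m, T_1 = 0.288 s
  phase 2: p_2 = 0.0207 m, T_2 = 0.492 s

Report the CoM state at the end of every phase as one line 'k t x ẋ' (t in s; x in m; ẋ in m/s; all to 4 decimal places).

1 0.2880 -0.0375 0.4092
2 0.7800 0.1695 0.5666

phase 1: p=-0.2333, T=0.288, ωT=0.824486, cosh=1.359585, sinh=0.921124; start (x,ẋ)=(-0.098700, 0.039900) → end (x,ẋ)=(-0.037462, 0.409187)
phase 2: p=0.0207, T=0.492, ωT=1.408498, cosh=2.167158, sinh=1.922648; start (x,ẋ)=(-0.037462, 0.409187) → end (x,ẋ)=(0.169463, 0.566641)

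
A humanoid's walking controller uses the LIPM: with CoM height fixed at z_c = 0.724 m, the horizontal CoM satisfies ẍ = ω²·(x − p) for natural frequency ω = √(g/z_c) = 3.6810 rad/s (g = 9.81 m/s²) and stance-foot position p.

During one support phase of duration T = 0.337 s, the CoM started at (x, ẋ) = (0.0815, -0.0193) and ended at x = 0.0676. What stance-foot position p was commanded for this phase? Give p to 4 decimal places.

p = 0.0879

ωT = 3.6810·0.337 = 1.240497; cosh(ωT) = 1.873286, sinh(ωT) = 1.584045
x(T) = p + (x₀−p)·cosh(ωT) + (ẋ₀/ω)·sinh(ωT) ⇒ p·(1 − cosh) = x(T) − x₀·cosh − (ẋ₀/ω)·sinh
numerator   = 0.0676 − (0.0815)·1.873286 − (-0.0193/3.6810)·1.584045 = -0.076767
denominator = 1 − 1.873286 = -0.873286
p = -0.076767 / -0.873286 = 0.0879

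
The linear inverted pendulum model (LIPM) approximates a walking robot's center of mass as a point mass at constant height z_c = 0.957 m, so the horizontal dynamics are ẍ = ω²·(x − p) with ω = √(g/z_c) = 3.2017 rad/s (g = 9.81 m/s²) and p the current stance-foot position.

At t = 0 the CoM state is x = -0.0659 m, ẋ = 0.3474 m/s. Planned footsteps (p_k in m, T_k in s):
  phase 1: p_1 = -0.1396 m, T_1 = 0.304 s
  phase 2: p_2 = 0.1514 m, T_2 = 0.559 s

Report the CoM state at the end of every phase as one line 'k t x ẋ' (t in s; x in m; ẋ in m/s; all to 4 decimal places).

phase 1: p=-0.1396, T=0.304, ωT=0.973317, cosh=1.512268, sinh=1.134440; start (x,ẋ)=(-0.065900, 0.347400) → end (x,ẋ)=(0.094946, 0.793051)
phase 2: p=0.1514, T=0.559, ωT=1.789750, cosh=3.077479, sinh=2.910478; start (x,ẋ)=(0.094946, 0.793051) → end (x,ẋ)=(0.698581, 1.914536)

1 0.3040 0.0949 0.7931
2 0.8630 0.6986 1.9145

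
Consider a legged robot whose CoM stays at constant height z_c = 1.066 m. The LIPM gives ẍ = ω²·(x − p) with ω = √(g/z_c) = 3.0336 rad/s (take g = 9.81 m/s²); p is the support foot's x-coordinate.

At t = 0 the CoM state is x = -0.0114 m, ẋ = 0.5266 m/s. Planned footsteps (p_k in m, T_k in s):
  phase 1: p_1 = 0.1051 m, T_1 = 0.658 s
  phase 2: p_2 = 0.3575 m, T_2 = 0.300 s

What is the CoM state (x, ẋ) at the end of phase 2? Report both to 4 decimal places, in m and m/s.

x = 0.5072, ẋ = 0.8105

phase 1: p=0.1051, T=0.658, ωT=1.996109, cosh=3.748111, sinh=3.612248; start (x,ẋ)=(-0.011400, 0.526600) → end (x,ẋ)=(0.295492, 0.697135)
phase 2: p=0.3575, T=0.300, ωT=0.910080, cosh=1.443507, sinh=1.041015; start (x,ẋ)=(0.295492, 0.697135) → end (x,ẋ)=(0.507221, 0.810496)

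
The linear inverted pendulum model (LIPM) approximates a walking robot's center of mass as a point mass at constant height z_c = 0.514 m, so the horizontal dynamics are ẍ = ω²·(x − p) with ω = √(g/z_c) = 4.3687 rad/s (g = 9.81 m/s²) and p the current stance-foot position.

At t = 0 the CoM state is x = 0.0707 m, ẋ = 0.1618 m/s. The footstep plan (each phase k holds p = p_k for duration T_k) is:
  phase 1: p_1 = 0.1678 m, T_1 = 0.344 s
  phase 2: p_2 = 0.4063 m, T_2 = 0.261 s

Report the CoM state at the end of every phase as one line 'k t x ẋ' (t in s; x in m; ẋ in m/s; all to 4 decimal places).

1 0.3440 0.0179 -0.5245
2 0.6050 -0.4317 -3.2861

phase 1: p=0.1678, T=0.344, ωT=1.502833, cosh=2.358451, sinh=2.135952; start (x,ẋ)=(0.070700, 0.161800) → end (x,ẋ)=(0.017902, -0.524475)
phase 2: p=0.4063, T=0.261, ωT=1.140231, cosh=1.723618, sinh=1.403872; start (x,ẋ)=(0.017902, -0.524475) → end (x,ẋ)=(-0.431689, -3.286077)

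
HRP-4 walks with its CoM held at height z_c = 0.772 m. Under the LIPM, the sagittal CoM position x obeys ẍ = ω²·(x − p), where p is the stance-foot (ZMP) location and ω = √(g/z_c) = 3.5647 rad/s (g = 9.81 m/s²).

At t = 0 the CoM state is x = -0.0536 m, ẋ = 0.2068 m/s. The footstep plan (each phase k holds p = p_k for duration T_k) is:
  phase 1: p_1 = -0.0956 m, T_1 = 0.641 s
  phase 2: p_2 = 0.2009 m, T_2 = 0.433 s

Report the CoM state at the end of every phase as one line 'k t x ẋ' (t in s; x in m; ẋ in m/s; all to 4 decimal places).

phase 1: p=-0.0956, T=0.641, ωT=2.284973, cosh=4.963597, sinh=4.861821; start (x,ẋ)=(-0.053600, 0.206800) → end (x,ẋ)=(0.394921, 1.754371)
phase 2: p=0.2009, T=0.433, ωT=1.543515, cosh=2.447322, sinh=2.233693; start (x,ẋ)=(0.394921, 1.754371) → end (x,ẋ)=(1.775047, 5.838396)

1 0.6410 0.3949 1.7544
2 1.0740 1.7750 5.8384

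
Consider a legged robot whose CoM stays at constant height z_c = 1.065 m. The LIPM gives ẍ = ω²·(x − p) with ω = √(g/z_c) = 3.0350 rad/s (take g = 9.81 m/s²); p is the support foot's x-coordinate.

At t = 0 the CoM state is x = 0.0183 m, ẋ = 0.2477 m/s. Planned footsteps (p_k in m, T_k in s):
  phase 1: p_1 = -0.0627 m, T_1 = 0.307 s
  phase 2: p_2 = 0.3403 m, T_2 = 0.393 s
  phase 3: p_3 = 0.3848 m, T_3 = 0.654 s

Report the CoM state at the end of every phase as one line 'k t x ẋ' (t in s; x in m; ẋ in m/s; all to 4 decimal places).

1 0.3070 0.1436 0.6269
2 0.7000 0.2954 0.2350
3 1.3540 0.3298 -0.0975

phase 1: p=-0.0627, T=0.307, ωT=0.931745, cosh=1.466401, sinh=1.072535; start (x,ẋ)=(0.018300, 0.247700) → end (x,ẋ)=(0.143613, 0.626894)
phase 2: p=0.3403, T=0.393, ωT=1.192755, cosh=1.799767, sinh=1.496383; start (x,ẋ)=(0.143613, 0.626894) → end (x,ẋ)=(0.295394, 0.235004)
phase 3: p=0.3848, T=0.654, ωT=1.984890, cosh=3.707821, sinh=3.570426; start (x,ẋ)=(0.295394, 0.235004) → end (x,ẋ)=(0.329762, -0.097469)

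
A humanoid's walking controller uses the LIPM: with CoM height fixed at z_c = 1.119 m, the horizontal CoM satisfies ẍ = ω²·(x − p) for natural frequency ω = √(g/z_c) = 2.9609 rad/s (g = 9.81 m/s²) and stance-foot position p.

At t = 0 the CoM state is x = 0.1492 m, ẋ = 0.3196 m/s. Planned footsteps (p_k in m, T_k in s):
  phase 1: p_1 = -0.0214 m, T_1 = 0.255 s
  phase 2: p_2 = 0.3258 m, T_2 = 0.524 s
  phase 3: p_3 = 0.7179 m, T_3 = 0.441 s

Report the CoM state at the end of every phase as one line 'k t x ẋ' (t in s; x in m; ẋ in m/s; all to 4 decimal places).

1 0.2550 0.2896 0.8338
2 0.7790 0.8712 1.8143
3 1.2200 2.0692 4.3697

phase 1: p=-0.0214, T=0.255, ωT=0.755030, cosh=1.298836, sinh=0.828839; start (x,ẋ)=(0.149200, 0.319600) → end (x,ẋ)=(0.289646, 0.833779)
phase 2: p=0.3258, T=0.524, ωT=1.551512, cosh=2.465262, sinh=2.253335; start (x,ẋ)=(0.289646, 0.833779) → end (x,ẋ)=(0.871203, 1.814270)
phase 3: p=0.7179, T=0.441, ωT=1.305757, cosh=1.980724, sinh=1.709757; start (x,ẋ)=(0.871203, 1.814270) → end (x,ẋ)=(2.069192, 4.369651)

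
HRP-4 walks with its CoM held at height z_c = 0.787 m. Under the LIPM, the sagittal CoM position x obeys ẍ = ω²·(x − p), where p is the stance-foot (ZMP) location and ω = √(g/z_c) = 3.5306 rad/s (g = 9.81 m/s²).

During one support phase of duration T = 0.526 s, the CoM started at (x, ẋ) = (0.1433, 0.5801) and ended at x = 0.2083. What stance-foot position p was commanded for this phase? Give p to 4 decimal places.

ωT = 3.5306·0.526 = 1.857096; cosh(ωT) = 3.280616, sinh(ωT) = 3.124491
x(T) = p + (x₀−p)·cosh(ωT) + (ẋ₀/ω)·sinh(ωT) ⇒ p·(1 − cosh) = x(T) − x₀·cosh − (ẋ₀/ω)·sinh
numerator   = 0.2083 − (0.1433)·3.280616 − (0.5801/3.5306)·3.124491 = -0.775186
denominator = 1 − 3.280616 = -2.280616
p = -0.775186 / -2.280616 = 0.3399

p = 0.3399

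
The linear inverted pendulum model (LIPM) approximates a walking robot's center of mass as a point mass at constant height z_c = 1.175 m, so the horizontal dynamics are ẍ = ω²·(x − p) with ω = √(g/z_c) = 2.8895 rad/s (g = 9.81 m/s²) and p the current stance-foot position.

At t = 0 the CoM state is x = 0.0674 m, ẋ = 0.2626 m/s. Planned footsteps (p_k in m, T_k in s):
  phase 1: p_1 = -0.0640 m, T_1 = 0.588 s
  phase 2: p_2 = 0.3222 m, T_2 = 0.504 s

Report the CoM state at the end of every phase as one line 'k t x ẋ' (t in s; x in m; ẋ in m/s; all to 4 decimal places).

1 0.5880 0.5475 1.7455
2 1.0920 2.0571 5.2681

phase 1: p=-0.0640, T=0.588, ωT=1.699026, cosh=2.825740, sinh=2.642878; start (x,ẋ)=(0.067400, 0.262600) → end (x,ẋ)=(0.547489, 1.745488)
phase 2: p=0.3222, T=0.504, ωT=1.456308, cosh=2.261593, sinh=2.028498; start (x,ẋ)=(0.547489, 1.745488) → end (x,ẋ)=(2.057087, 5.268081)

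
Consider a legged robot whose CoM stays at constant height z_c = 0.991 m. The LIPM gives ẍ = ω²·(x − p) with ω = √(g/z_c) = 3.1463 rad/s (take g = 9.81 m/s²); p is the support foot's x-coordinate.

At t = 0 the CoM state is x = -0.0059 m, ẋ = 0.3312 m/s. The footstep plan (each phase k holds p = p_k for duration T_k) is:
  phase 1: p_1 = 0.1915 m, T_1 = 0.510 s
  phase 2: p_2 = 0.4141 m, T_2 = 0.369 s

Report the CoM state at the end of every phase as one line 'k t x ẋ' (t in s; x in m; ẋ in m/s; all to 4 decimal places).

phase 1: p=0.1915, T=0.510, ωT=1.604613, cosh=2.588450, sinh=2.387483; start (x,ẋ)=(-0.005900, 0.331200) → end (x,ẋ)=(-0.068138, -0.625522)
phase 2: p=0.4141, T=0.369, ωT=1.160985, cosh=1.753127, sinh=1.439949; start (x,ẋ)=(-0.068138, -0.625522) → end (x,ẋ)=(-0.717604, -3.281406)

1 0.5100 -0.0681 -0.6255
2 0.8790 -0.7176 -3.2814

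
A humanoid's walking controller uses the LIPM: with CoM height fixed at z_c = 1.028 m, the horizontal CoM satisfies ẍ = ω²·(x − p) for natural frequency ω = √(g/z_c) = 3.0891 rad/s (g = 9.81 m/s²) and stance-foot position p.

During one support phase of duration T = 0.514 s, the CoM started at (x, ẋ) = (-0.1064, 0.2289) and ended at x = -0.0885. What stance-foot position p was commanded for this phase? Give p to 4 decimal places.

ωT = 3.0891·0.514 = 1.587797; cosh(ωT) = 2.548668, sinh(ωT) = 2.344292
x(T) = p + (x₀−p)·cosh(ωT) + (ẋ₀/ω)·sinh(ωT) ⇒ p·(1 − cosh) = x(T) − x₀·cosh − (ẋ₀/ω)·sinh
numerator   = -0.0885 − (-0.1064)·2.548668 − (0.2289/3.0891)·2.344292 = 0.008968
denominator = 1 − 2.548668 = -1.548668
p = 0.008968 / -1.548668 = -0.0058

p = -0.0058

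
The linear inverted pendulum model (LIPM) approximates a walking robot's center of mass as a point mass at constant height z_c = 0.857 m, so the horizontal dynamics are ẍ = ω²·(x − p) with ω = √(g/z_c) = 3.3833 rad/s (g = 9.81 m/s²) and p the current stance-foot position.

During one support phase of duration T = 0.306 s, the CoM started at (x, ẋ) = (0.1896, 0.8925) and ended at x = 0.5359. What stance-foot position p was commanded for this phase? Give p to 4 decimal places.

ωT = 3.3833·0.306 = 1.035290; cosh(ωT) = 1.585523, sinh(ωT) = 1.230399
x(T) = p + (x₀−p)·cosh(ωT) + (ẋ₀/ω)·sinh(ωT) ⇒ p·(1 − cosh) = x(T) − x₀·cosh − (ẋ₀/ω)·sinh
numerator   = 0.5359 − (0.1896)·1.585523 − (0.8925/3.3833)·1.230399 = -0.089289
denominator = 1 − 1.585523 = -0.585523
p = -0.089289 / -0.585523 = 0.1525

p = 0.1525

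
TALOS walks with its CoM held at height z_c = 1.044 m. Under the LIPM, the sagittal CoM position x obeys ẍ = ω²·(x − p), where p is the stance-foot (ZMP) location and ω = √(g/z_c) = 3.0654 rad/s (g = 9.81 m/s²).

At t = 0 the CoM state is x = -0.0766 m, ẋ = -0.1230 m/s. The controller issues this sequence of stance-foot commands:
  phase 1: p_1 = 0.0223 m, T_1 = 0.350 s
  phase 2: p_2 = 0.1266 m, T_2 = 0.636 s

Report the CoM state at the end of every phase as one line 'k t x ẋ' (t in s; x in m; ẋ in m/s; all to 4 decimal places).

1 0.3500 -0.1910 -0.5922
2 0.9860 -1.6766 -5.4732

phase 1: p=0.0223, T=0.350, ωT=1.072890, cosh=1.632918, sinh=1.290899; start (x,ẋ)=(-0.076600, -0.123000) → end (x,ẋ)=(-0.190993, -0.592208)
phase 2: p=0.1266, T=0.636, ωT=1.949594, cosh=3.584085, sinh=3.441753; start (x,ẋ)=(-0.190993, -0.592208) → end (x,ẋ)=(-1.676597, -5.473244)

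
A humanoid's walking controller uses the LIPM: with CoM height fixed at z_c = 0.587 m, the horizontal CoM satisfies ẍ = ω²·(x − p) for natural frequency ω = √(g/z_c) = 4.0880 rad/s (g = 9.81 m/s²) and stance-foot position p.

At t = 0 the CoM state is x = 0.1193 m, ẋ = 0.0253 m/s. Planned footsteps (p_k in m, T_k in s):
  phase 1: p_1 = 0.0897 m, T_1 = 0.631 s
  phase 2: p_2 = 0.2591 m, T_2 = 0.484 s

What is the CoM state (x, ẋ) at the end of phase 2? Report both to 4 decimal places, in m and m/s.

phase 1: p=0.0897, T=0.631, ωT=2.579528, cosh=6.633360, sinh=6.557550; start (x,ẋ)=(0.119300, 0.025300) → end (x,ẋ)=(0.326631, 0.961319)
phase 2: p=0.2591, T=0.484, ωT=1.978592, cosh=3.685408, sinh=3.547144; start (x,ẋ)=(0.326631, 0.961319) → end (x,ẋ)=(1.342113, 4.522103)

x = 1.3421, ẋ = 4.5221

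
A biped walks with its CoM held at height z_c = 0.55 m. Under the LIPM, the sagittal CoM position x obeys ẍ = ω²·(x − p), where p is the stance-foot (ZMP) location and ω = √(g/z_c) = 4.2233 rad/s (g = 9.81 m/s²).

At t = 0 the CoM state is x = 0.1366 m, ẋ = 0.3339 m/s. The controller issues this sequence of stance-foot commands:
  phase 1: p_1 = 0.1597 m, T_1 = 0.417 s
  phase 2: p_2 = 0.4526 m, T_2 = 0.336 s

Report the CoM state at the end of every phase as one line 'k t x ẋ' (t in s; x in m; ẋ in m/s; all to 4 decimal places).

phase 1: p=0.1597, T=0.417, ωT=1.761116, cosh=2.995391, sinh=2.823538; start (x,ẋ)=(0.136600, 0.333900) → end (x,ẋ)=(0.313739, 0.724702)
phase 2: p=0.4526, T=0.336, ωT=1.419029, cosh=2.187527, sinh=1.945578; start (x,ẋ)=(0.313739, 0.724702) → end (x,ẋ)=(0.482692, 0.444319)

1 0.4170 0.3137 0.7247
2 0.7530 0.4827 0.4443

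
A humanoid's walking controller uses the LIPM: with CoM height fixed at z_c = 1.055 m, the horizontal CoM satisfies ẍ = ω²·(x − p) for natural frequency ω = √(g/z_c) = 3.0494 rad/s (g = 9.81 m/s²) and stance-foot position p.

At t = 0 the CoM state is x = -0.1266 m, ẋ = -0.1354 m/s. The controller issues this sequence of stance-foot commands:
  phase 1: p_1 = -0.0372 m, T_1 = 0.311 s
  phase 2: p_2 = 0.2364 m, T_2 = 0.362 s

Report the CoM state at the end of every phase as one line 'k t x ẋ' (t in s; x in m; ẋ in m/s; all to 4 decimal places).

1 0.3110 -0.2186 -0.5001
2 0.6730 -0.7453 -2.6992

phase 1: p=-0.0372, T=0.311, ωT=0.948363, cosh=1.484428, sinh=1.097053; start (x,ẋ)=(-0.126600, -0.135400) → end (x,ẋ)=(-0.218619, -0.500066)
phase 2: p=0.2364, T=0.362, ωT=1.103883, cosh=1.673717, sinh=1.342136; start (x,ẋ)=(-0.218619, -0.500066) → end (x,ẋ)=(-0.745269, -2.699232)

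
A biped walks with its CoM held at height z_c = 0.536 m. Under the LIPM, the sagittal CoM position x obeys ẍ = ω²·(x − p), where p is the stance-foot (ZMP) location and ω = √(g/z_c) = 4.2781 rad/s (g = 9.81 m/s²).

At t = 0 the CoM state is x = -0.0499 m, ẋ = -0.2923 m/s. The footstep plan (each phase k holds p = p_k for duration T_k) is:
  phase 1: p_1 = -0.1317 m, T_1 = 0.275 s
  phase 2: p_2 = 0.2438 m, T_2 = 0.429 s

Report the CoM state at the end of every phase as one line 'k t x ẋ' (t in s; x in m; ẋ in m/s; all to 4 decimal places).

1 0.2750 -0.0867 -0.0055
2 0.7040 -0.8222 -4.3356

phase 1: p=-0.1317, T=0.275, ωT=1.176478, cosh=1.775647, sinh=1.467284; start (x,ẋ)=(-0.049900, -0.292300) → end (x,ẋ)=(-0.086704, -0.005548)
phase 2: p=0.2438, T=0.429, ωT=1.835305, cosh=3.213305, sinh=3.053740; start (x,ẋ)=(-0.086704, -0.005548) → end (x,ẋ)=(-0.822170, -4.335596)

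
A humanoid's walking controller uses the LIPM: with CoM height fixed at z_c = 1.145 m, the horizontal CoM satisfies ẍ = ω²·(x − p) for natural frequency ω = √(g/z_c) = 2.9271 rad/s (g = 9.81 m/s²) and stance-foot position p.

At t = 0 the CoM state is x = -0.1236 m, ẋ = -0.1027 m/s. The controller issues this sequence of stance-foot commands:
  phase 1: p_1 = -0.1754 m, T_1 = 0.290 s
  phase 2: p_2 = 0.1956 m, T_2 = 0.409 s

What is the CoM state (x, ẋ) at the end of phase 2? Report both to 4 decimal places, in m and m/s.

x = -0.4043, ẋ = -1.4608

phase 1: p=-0.1754, T=0.290, ωT=0.848859, cosh=1.382441, sinh=0.954538; start (x,ẋ)=(-0.123600, -0.102700) → end (x,ẋ)=(-0.137280, 0.002754)
phase 2: p=0.1956, T=0.409, ωT=1.197184, cosh=1.806412, sinh=1.504368; start (x,ẋ)=(-0.137280, 0.002754) → end (x,ẋ)=(-0.404304, -1.460843)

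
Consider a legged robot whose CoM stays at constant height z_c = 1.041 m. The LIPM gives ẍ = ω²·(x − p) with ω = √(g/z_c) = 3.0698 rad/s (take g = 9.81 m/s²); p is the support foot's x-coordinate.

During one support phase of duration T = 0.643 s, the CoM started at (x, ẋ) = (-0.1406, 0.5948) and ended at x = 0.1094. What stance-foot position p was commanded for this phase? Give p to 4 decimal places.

ωT = 3.0698·0.643 = 1.973881; cosh(ωT) = 3.668740, sinh(ωT) = 3.529823
x(T) = p + (x₀−p)·cosh(ωT) + (ẋ₀/ω)·sinh(ωT) ⇒ p·(1 − cosh) = x(T) − x₀·cosh − (ẋ₀/ω)·sinh
numerator   = 0.1094 − (-0.1406)·3.668740 − (0.5948/3.0698)·3.529823 = -0.058709
denominator = 1 − 3.668740 = -2.668740
p = -0.058709 / -2.668740 = 0.0220

p = 0.0220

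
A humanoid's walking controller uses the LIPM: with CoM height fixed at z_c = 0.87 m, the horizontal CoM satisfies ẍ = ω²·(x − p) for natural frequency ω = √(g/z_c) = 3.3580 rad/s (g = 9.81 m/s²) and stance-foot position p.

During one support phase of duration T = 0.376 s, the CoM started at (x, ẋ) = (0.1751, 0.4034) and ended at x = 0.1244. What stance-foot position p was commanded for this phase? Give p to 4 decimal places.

p = 0.4458

ωT = 3.3580·0.376 = 1.262608; cosh(ωT) = 1.908772, sinh(ωT) = 1.625856
x(T) = p + (x₀−p)·cosh(ωT) + (ẋ₀/ω)·sinh(ωT) ⇒ p·(1 − cosh) = x(T) − x₀·cosh − (ẋ₀/ω)·sinh
numerator   = 0.1244 − (0.1751)·1.908772 − (0.4034/3.3580)·1.625856 = -0.405142
denominator = 1 − 1.908772 = -0.908772
p = -0.405142 / -0.908772 = 0.4458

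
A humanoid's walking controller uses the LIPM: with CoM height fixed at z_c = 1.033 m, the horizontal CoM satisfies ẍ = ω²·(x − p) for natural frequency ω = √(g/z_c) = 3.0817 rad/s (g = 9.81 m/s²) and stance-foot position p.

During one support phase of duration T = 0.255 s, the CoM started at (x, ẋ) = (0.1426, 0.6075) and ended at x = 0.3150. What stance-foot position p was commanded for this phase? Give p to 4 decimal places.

ωT = 3.0817·0.255 = 0.785834; cosh(ωT) = 1.324987, sinh(ωT) = 0.869248
x(T) = p + (x₀−p)·cosh(ωT) + (ẋ₀/ω)·sinh(ωT) ⇒ p·(1 − cosh) = x(T) − x₀·cosh − (ẋ₀/ω)·sinh
numerator   = 0.3150 − (0.1426)·1.324987 − (0.6075/3.0817)·0.869248 = -0.045299
denominator = 1 − 1.324987 = -0.324987
p = -0.045299 / -0.324987 = 0.1394

p = 0.1394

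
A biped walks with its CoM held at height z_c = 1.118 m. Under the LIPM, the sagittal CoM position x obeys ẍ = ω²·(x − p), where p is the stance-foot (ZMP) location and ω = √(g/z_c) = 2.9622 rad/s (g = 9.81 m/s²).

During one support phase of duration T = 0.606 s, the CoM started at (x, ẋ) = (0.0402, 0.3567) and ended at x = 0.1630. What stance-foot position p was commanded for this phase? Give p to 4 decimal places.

p = 0.1499

ωT = 2.9622·0.606 = 1.795093; cosh(ωT) = 3.093074, sinh(ωT) = 2.926962
x(T) = p + (x₀−p)·cosh(ωT) + (ẋ₀/ω)·sinh(ωT) ⇒ p·(1 − cosh) = x(T) − x₀·cosh − (ẋ₀/ω)·sinh
numerator   = 0.1630 − (0.0402)·3.093074 − (0.3567/2.9622)·2.926962 = -0.313798
denominator = 1 − 3.093074 = -2.093074
p = -0.313798 / -2.093074 = 0.1499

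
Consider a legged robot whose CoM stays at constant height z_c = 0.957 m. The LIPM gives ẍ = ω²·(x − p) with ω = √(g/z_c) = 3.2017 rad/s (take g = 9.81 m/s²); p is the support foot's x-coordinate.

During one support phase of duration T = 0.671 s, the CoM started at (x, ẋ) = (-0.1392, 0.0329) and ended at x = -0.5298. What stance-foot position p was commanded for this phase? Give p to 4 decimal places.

p = -0.0094

ωT = 3.2017·0.671 = 2.148341; cosh(ωT) = 4.343651, sinh(ωT) = 4.226974
x(T) = p + (x₀−p)·cosh(ωT) + (ẋ₀/ω)·sinh(ωT) ⇒ p·(1 − cosh) = x(T) − x₀·cosh − (ẋ₀/ω)·sinh
numerator   = -0.5298 − (-0.1392)·4.343651 − (0.0329/3.2017)·4.226974 = 0.031401
denominator = 1 − 4.343651 = -3.343651
p = 0.031401 / -3.343651 = -0.0094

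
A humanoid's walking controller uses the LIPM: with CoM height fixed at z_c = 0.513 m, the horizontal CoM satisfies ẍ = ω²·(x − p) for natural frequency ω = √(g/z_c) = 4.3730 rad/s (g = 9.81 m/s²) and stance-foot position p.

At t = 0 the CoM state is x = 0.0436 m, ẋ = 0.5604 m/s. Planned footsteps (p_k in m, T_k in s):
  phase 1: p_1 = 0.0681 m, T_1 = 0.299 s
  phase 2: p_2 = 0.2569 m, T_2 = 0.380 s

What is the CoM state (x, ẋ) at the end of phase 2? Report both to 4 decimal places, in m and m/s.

x = 0.7471, ẋ = 2.3348

phase 1: p=0.0681, T=0.299, ωT=1.307527, cosh=1.983754, sinh=1.713266; start (x,ẋ)=(0.043600, 0.560400) → end (x,ẋ)=(0.239053, 0.928139)
phase 2: p=0.2569, T=0.380, ωT=1.661740, cosh=2.729139, sinh=2.539331; start (x,ẋ)=(0.239053, 0.928139) → end (x,ẋ)=(0.747149, 2.334839)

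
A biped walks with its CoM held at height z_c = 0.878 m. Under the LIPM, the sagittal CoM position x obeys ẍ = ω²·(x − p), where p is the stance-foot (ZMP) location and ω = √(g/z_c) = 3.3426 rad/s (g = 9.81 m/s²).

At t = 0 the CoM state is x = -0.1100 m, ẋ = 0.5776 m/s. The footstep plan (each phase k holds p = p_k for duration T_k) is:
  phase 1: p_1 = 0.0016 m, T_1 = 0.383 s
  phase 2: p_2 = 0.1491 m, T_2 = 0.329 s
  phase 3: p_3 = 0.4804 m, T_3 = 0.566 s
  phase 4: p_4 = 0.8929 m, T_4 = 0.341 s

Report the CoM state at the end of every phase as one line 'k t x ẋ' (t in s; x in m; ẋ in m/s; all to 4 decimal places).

phase 1: p=0.0016, T=0.383, ωT=1.280216, cosh=1.937697, sinh=1.659719; start (x,ẋ)=(-0.110000, 0.577600) → end (x,ẋ)=(0.072152, 0.500082)
phase 2: p=0.1491, T=0.329, ωT=1.099715, cosh=1.668138, sinh=1.335173; start (x,ẋ)=(0.072152, 0.500082) → end (x,ẋ)=(0.220493, 0.490790)
phase 3: p=0.4804, T=0.566, ωT=1.891912, cosh=3.391409, sinh=3.240626; start (x,ẋ)=(0.220493, 0.490790) → end (x,ẋ)=(0.074767, -1.150871)
phase 4: p=0.8929, T=0.341, ωT=1.139827, cosh=1.723050, sinh=1.403176; start (x,ẋ)=(0.074767, -1.150871) → end (x,ẋ)=(-0.999903, -5.820261)

1 0.3830 0.0722 0.5001
2 0.7120 0.2205 0.4908
3 1.2780 0.0748 -1.1509
4 1.6190 -0.9999 -5.8203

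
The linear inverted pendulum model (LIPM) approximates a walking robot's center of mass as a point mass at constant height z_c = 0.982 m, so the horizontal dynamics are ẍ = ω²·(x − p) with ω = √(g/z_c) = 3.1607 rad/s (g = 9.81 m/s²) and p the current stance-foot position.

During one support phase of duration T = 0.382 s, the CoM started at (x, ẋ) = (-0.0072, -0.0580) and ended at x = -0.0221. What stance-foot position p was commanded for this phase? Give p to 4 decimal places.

p = -0.0231

ωT = 3.1607·0.382 = 1.207387; cosh(ωT) = 1.821856, sinh(ωT) = 1.522879
x(T) = p + (x₀−p)·cosh(ωT) + (ẋ₀/ω)·sinh(ωT) ⇒ p·(1 − cosh) = x(T) − x₀·cosh − (ẋ₀/ω)·sinh
numerator   = -0.0221 − (-0.0072)·1.821856 − (-0.0580/3.1607)·1.522879 = 0.018963
denominator = 1 − 1.821856 = -0.821856
p = 0.018963 / -0.821856 = -0.0231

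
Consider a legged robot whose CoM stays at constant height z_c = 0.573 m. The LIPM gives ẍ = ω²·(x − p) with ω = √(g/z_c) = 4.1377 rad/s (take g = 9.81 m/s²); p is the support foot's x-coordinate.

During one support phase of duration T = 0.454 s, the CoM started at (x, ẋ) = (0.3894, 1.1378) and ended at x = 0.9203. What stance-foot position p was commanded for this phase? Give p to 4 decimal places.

ωT = 4.1377·0.454 = 1.878516; cosh(ωT) = 3.348301, sinh(ωT) = 3.195484
x(T) = p + (x₀−p)·cosh(ωT) + (ẋ₀/ω)·sinh(ωT) ⇒ p·(1 − cosh) = x(T) − x₀·cosh − (ẋ₀/ω)·sinh
numerator   = 0.9203 − (0.3894)·3.348301 − (1.1378/4.1377)·3.195484 = -1.262234
denominator = 1 − 3.348301 = -2.348301
p = -1.262234 / -2.348301 = 0.5375

p = 0.5375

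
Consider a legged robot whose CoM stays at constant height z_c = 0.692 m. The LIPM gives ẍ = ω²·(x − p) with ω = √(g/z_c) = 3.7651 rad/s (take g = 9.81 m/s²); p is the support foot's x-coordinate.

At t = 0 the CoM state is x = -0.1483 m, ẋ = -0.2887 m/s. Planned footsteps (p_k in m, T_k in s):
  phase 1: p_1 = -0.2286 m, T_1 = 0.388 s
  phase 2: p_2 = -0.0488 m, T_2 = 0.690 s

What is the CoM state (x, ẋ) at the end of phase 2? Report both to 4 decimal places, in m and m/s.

phase 1: p=-0.2286, T=0.388, ωT=1.460859, cosh=2.270848, sinh=2.038811; start (x,ẋ)=(-0.148300, -0.288700) → end (x,ẋ)=(-0.202583, -0.039185)
phase 2: p=-0.0488, T=0.690, ωT=2.597919, cosh=6.755089, sinh=6.680660; start (x,ẋ)=(-0.202583, -0.039185) → end (x,ẋ)=(-1.157144, -4.132846)

x = -1.1571, ẋ = -4.1328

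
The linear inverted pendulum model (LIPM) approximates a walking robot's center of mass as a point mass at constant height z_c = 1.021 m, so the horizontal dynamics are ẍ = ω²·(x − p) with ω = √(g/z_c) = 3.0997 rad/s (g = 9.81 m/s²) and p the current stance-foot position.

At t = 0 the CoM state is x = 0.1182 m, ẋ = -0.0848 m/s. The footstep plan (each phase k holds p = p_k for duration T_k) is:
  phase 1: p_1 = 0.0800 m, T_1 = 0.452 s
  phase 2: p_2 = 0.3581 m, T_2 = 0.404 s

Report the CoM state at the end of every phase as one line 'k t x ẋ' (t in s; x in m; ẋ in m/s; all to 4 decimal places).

1 0.4520 0.1101 0.0432
2 0.8560 -0.0888 -1.1531

phase 1: p=0.0800, T=0.452, ωT=1.401064, cosh=2.152927, sinh=1.906592; start (x,ẋ)=(0.118200, -0.084800) → end (x,ẋ)=(0.110082, 0.043189)
phase 2: p=0.3581, T=0.404, ωT=1.252279, cosh=1.892079, sinh=1.606227; start (x,ẋ)=(0.110082, 0.043189) → end (x,ẋ)=(-0.088789, -1.153120)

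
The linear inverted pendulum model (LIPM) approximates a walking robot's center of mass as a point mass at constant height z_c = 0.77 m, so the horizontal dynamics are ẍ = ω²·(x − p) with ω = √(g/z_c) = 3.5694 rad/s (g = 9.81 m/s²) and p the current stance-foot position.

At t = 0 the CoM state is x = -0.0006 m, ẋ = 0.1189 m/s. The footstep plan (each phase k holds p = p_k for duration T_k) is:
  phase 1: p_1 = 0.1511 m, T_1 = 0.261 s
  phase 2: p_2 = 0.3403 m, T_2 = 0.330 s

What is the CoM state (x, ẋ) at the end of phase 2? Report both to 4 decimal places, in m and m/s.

phase 1: p=0.1511, T=0.261, ωT=0.931613, cosh=1.466260, sinh=1.072342; start (x,ẋ)=(-0.000600, 0.118900) → end (x,ẋ)=(-0.035611, -0.406311)
phase 2: p=0.3403, T=0.330, ωT=1.177902, cosh=1.777739, sinh=1.469815; start (x,ẋ)=(-0.035611, -0.406311) → end (x,ẋ)=(-0.495283, -2.694478)

x = -0.4953, ẋ = -2.6945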